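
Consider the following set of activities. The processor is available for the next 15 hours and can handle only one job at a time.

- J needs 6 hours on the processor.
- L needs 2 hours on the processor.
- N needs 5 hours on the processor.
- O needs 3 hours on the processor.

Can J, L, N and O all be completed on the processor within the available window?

No

Running back to back, the jobs need 6 + 2 + 5 + 3 = 16 hours on the processor.
Since 16 > 15, they cannot all fit.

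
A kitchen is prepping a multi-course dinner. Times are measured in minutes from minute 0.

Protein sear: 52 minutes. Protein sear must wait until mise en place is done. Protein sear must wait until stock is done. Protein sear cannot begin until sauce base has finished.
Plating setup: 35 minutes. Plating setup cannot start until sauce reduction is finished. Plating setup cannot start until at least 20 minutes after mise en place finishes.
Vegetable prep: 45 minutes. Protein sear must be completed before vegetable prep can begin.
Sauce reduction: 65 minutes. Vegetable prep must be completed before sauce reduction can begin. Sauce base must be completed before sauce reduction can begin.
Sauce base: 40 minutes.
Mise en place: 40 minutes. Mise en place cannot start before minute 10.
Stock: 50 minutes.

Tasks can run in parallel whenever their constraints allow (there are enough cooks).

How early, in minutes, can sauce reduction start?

147

Sauce base can start immediately at minute 0; it finishes at minute 40.
Stock has no prerequisites, so it starts at minute 0 and finishes at minute 50.
Mise en place waits on its own release at minute 10, so it starts at minute 10 and finishes at 10 + 40 = minute 50.
For protein sear: mise en place (finishes minute 50); stock (finishes minute 50); sauce base (finishes minute 40). Taking the maximum gives a start of minute 50, and it finishes at 50 + 52 = minute 102.
After protein sear (finishes minute 102), vegetable prep can start at minute 102 and finishes at minute 147.
Sauce reduction waits on vegetable prep (finishes minute 147); sauce base (finishes minute 40). The latest of these is minute 147, which is the earliest sauce reduction can start.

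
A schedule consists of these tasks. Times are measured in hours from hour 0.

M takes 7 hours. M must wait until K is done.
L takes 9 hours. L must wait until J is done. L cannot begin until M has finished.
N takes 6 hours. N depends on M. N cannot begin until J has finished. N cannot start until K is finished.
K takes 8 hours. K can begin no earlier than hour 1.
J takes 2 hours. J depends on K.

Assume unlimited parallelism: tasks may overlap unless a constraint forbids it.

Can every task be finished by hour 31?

K cannot begin until its own release at hour 1. It runs from hour 1 to 1 + 8 = hour 9.
M cannot begin until K (finishes hour 9). It runs from hour 9 to 9 + 7 = hour 16.
After K (finishes hour 9), J can start at hour 9 and finishes at hour 11.
N needs all of M (finishes hour 16); J (finishes hour 11); K (finishes hour 9). That puts its earliest start at hour 16; it finishes at 16 + 6 = hour 22.
For L: J (finishes hour 11); M (finishes hour 16). Taking the maximum gives a start of hour 16, and it finishes at 16 + 9 = hour 25.
Every task is finished by hour 25, which is no later than the deadline of 31, so the schedule is feasible.

Yes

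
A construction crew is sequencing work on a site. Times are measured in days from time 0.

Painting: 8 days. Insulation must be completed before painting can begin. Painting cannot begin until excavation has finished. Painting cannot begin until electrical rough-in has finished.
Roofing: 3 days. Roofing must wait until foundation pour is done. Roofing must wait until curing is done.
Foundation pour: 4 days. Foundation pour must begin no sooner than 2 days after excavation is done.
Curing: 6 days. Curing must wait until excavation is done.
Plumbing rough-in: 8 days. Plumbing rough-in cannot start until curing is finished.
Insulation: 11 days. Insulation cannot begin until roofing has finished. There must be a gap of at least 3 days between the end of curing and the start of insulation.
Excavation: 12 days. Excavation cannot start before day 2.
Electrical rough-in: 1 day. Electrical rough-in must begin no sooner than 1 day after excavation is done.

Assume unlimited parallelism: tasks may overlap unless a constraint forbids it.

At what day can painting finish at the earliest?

Excavation waits on its own release at day 2, so it starts at day 2 and finishes at 2 + 12 = day 14.
After excavation (finishes day 14, plus 1-day gap → day 15), electrical rough-in can start at day 15 and finishes at day 16.
After excavation (finishes day 14), curing can start at day 14 and finishes at day 20.
Foundation pour cannot begin until excavation (finishes day 14, plus 2-day gap → day 16). It runs from day 16 to 16 + 4 = day 20.
Roofing cannot start until foundation pour (finishes day 20); curing (finishes day 20). The controlling bound is day 20, so roofing finishes at 20 + 3 = day 23.
Insulation needs all of roofing (finishes day 23); curing (finishes day 20, plus 3-day gap → day 23). That puts its earliest start at day 23; it finishes at 23 + 11 = day 34.
Painting has to wait for insulation (finishes day 34); excavation (finishes day 14); electrical rough-in (finishes day 16). The latest of these is day 34, so painting runs day 34 to 34 + 8 = day 42.

42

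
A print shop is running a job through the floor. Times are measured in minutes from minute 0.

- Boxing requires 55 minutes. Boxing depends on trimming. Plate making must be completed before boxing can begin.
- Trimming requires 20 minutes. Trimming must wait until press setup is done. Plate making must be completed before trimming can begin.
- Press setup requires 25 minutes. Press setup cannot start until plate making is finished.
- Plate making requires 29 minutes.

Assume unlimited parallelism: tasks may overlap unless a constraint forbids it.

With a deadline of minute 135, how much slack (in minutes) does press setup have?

6

Plate making has no prerequisites, so it starts at minute 0 and finishes at minute 29.
Press setup waits on plate making (finishes minute 29), so it starts at minute 29 and finishes at 29 + 25 = minute 54.

Working backward from the deadline:
Boxing has no dependents, so it just needs to finish by minute 135. Starting by 135 − 55 = minute 80 achieves that.
Trimming must finish before boxing (must start by minute 80). With a 20-minute duration, trimming must start by 80 − 20 = minute 60.
Since trimming (must start by minute 60) depends on it, press setup must finish by minute 60. Backing off its 25-minute duration gives a latest start of minute 35.
So press setup can start as early as minute 29 and as late as minute 35, giving 35 − 29 = 6 minutes of slack.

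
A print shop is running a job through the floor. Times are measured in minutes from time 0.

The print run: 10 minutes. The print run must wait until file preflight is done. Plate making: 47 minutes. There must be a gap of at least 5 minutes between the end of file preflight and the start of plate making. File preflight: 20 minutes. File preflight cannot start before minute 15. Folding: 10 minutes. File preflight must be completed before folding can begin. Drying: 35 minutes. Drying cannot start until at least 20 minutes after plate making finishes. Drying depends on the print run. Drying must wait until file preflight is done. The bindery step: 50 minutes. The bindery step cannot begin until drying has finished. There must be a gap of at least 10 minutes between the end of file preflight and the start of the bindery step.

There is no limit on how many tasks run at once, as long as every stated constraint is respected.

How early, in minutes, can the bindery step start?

File preflight waits on its own release at minute 15, so it starts at minute 15 and finishes at 15 + 20 = minute 35.
After file preflight (finishes minute 35), the print run can start at minute 35 and finishes at minute 45.
Plate making cannot begin until file preflight (finishes minute 35, plus 5-minute gap → minute 40). It runs from minute 40 to 40 + 47 = minute 87.
Drying cannot start until plate making (finishes minute 87, plus 20-minute gap → minute 107); the print run (finishes minute 45); file preflight (finishes minute 35). The controlling bound is minute 107, so drying finishes at 107 + 35 = minute 142.
The bindery step waits on drying (finishes minute 142); file preflight (finishes minute 35, plus 10-minute gap → minute 45). The latest of these is minute 142, which is the earliest the bindery step can start.

142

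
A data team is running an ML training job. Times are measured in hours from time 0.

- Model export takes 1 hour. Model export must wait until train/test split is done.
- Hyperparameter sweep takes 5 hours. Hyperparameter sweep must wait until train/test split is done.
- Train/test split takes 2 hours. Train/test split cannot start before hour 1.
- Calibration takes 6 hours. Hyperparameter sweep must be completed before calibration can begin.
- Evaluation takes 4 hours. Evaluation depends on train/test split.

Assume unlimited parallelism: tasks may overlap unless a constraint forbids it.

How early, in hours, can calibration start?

8

Train/test split cannot begin until its own release at hour 1. It runs from hour 1 to 1 + 2 = hour 3.
Hyperparameter sweep cannot begin until train/test split (finishes hour 3). It runs from hour 3 to 3 + 5 = hour 8.
Calibration waits on hyperparameter sweep (finishes hour 8), so the earliest it can start is hour 8.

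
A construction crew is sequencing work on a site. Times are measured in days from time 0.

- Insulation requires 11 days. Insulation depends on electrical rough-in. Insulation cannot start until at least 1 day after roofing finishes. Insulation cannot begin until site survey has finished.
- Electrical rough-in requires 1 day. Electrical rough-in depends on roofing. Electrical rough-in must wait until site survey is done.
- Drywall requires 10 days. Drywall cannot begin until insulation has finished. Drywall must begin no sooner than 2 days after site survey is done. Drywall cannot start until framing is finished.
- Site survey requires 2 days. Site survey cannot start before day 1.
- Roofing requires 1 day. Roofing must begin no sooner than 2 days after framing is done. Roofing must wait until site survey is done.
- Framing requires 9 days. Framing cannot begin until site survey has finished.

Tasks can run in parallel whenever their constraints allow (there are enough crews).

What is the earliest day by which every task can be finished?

37

Site survey cannot begin until its own release at day 1. It runs from day 1 to 1 + 2 = day 3.
Framing waits on site survey (finishes day 3), so it starts at day 3 and finishes at 3 + 9 = day 12.
For roofing: framing (finishes day 12, plus 2-day gap → day 14); site survey (finishes day 3). Taking the maximum gives a start of day 14, and it finishes at 14 + 1 = day 15.
Electrical rough-in cannot start until roofing (finishes day 15); site survey (finishes day 3). The controlling bound is day 15, so electrical rough-in finishes at 15 + 1 = day 16.
Insulation cannot start until electrical rough-in (finishes day 16); roofing (finishes day 15, plus 1-day gap → day 16); site survey (finishes day 3). The controlling bound is day 16, so insulation finishes at 16 + 11 = day 27.
For drywall: insulation (finishes day 27); site survey (finishes day 3, plus 2-day gap → day 5); framing (finishes day 12). Taking the maximum gives a start of day 27, and it finishes at 27 + 10 = day 37.
All tasks are finished once the last one completes. Finish times: Site survey at 3, Framing at 12, Roofing at 15, Electrical rough-in at 16, Insulation at 27, Drywall at 37. The latest is day 37.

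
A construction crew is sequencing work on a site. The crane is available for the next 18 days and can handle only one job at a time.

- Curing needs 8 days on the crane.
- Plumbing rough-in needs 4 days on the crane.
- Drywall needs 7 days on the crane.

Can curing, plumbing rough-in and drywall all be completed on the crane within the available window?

No

Running back to back, the jobs need 8 + 4 + 7 = 19 days on the crane.
Since 19 > 18, they cannot all fit.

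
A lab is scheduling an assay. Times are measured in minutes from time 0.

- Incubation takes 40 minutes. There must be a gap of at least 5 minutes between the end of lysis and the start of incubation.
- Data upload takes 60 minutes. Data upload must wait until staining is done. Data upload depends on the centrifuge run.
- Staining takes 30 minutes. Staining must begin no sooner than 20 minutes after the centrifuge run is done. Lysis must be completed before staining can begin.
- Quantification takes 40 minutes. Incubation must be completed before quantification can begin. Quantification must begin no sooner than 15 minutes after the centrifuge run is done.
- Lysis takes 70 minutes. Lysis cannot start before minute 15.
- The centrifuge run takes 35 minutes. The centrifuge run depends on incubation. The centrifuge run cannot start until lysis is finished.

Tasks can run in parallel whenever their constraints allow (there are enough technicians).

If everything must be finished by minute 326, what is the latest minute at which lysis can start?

Nothing follows data upload; the deadline of minute 326 is its only limit. It must start by 326 − 60 = minute 266.
Staining must finish before data upload (must start by minute 266). With a 30-minute duration, staining must start by 266 − 30 = minute 236.
Nothing follows quantification; the deadline of minute 326 is its only limit. It must start by 326 − 40 = minute 286.
For the centrifuge run: staining (must start by minute 236, minus 20-minute gap → minute 216); quantification (must start by minute 286, minus 15-minute gap → minute 271); data upload (must start by minute 266). The most restrictive is minute 216; with a 35-minute duration, the centrifuge run must start by minute 181.
Incubation must finish in time for the centrifuge run (must start by minute 181); quantification (must start by minute 286). The tightest is minute 181, so incubation must start by 181 − 40 = minute 141.
For lysis: incubation (must start by minute 141, minus 5-minute gap → minute 136); the centrifuge run (must start by minute 181); staining (must start by minute 236). The most restrictive is minute 136; with a 70-minute duration, lysis must start by minute 66.

66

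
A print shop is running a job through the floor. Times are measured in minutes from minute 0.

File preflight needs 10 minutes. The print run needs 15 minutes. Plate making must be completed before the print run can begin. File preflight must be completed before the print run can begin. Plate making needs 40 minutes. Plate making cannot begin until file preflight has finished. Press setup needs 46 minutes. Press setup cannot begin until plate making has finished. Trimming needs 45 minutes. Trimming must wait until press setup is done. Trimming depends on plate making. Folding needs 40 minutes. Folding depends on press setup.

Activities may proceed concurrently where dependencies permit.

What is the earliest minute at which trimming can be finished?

141

Nothing blocks file preflight, so it runs from minute 0 to minute 10.
Plate making waits on file preflight (finishes minute 10), so it starts at minute 10 and finishes at 10 + 40 = minute 50.
Press setup cannot begin until plate making (finishes minute 50). It runs from minute 50 to 50 + 46 = minute 96.
Trimming has to wait for press setup (finishes minute 96); plate making (finishes minute 50). The latest of these is minute 96, so trimming runs minute 96 to 96 + 45 = minute 141.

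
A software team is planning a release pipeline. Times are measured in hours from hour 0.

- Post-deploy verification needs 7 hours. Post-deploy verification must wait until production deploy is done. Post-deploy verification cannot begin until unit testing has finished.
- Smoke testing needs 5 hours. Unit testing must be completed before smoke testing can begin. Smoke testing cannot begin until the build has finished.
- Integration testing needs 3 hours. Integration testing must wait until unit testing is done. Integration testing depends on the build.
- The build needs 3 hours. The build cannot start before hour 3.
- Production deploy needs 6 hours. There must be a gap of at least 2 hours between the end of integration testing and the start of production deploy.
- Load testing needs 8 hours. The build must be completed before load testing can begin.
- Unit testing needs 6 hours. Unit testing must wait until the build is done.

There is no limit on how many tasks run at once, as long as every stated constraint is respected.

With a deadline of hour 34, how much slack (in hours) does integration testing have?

After its own release at hour 3, the build can start at hour 3 and finishes at hour 6.
Unit testing waits on the build (finishes hour 6), so it starts at hour 6 and finishes at 6 + 6 = hour 12.
Integration testing needs all of unit testing (finishes hour 12); the build (finishes hour 6). That puts its earliest start at hour 12; it finishes at 12 + 3 = hour 15.

Working backward from the deadline:
Post-deploy verification has no dependents, so it just needs to finish by hour 34. Starting by 34 − 7 = hour 27 achieves that.
Production deploy has to be done before post-deploy verification (must start by hour 27). That means finishing by hour 27, i.e. starting by 27 − 6 = hour 21.
Integration testing must finish before production deploy (must start by hour 21, minus 2-hour gap → hour 19). With a 3-hour duration, integration testing must start by 19 − 3 = hour 16.
So integration testing can start as early as hour 12 and as late as hour 16, giving 16 − 12 = 4 hours of slack.

4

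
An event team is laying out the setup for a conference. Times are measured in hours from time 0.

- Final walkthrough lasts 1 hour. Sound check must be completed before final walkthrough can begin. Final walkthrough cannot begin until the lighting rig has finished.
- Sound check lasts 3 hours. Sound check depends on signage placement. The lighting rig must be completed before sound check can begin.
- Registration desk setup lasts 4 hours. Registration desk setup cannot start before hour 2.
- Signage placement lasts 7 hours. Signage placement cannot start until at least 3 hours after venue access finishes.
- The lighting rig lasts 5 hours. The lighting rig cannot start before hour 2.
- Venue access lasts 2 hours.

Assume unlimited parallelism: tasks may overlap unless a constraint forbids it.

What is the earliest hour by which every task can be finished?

16

Registration desk setup cannot begin until its own release at hour 2. It runs from hour 2 to 2 + 4 = hour 6.
The lighting rig waits on its own release at hour 2, so it starts at hour 2 and finishes at 2 + 5 = hour 7.
Venue access has no prerequisites, so it starts at hour 0 and finishes at hour 2.
Signage placement waits on venue access (finishes hour 2, plus 3-hour gap → hour 5), so it starts at hour 5 and finishes at 5 + 7 = hour 12.
Sound check has to wait for signage placement (finishes hour 12); the lighting rig (finishes hour 7). The latest of these is hour 12, so sound check runs hour 12 to 12 + 3 = hour 15.
Final walkthrough needs all of sound check (finishes hour 15); the lighting rig (finishes hour 7). That puts its earliest start at hour 15; it finishes at 15 + 1 = hour 16.
All tasks are finished once the last one completes. Finish times: Venue access at 2, The lighting rig at 7, Registration desk setup at 6, Signage placement at 12, Sound check at 15, Final walkthrough at 16. The latest is hour 16.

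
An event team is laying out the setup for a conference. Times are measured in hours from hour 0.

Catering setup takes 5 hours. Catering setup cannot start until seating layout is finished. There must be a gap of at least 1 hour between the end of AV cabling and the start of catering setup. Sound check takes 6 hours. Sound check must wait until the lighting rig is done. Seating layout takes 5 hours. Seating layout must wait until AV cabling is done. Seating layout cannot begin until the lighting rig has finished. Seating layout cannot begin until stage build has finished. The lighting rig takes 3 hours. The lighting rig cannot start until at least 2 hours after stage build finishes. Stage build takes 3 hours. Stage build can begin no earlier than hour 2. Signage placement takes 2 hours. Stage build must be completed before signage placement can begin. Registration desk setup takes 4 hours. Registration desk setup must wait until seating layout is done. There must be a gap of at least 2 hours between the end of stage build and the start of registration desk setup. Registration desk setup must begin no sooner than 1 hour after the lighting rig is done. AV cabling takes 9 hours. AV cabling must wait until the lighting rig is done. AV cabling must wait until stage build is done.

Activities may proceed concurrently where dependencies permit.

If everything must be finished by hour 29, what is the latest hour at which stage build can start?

To finish by hour 29, registration desk setup (duration 4) must start no later than hour 25.
To finish by hour 29, catering setup (duration 5) must start no later than hour 24.
Seating layout must finish in time for registration desk setup (must start by hour 25); catering setup (must start by hour 24). The tightest is hour 24, so seating layout must start by 24 − 5 = hour 19.
AV cabling has several dependents: seating layout (must start by hour 19); catering setup (must start by hour 24, minus 1-hour gap → hour 23). The earliest of those limits is hour 19, so AV cabling must start by 19 − 9 = hour 10.
To finish by hour 29, sound check (duration 6) must start no later than hour 23.
The lighting rig feeds AV cabling (must start by hour 10); seating layout (must start by hour 19); registration desk setup (must start by hour 25, minus 1-hour gap → hour 24); sound check (must start by hour 23). Taking the minimum, the lighting rig must finish by hour 10 and start by 10 − 3 = hour 7.
To finish by hour 29, signage placement (duration 2) must start no later than hour 27.
Stage build has several dependents: the lighting rig (must start by hour 7, minus 2-hour gap → hour 5); AV cabling (must start by hour 10); seating layout (must start by hour 19); registration desk setup (must start by hour 25, minus 2-hour gap → hour 23); signage placement (must start by hour 27). The earliest of those limits is hour 5, so stage build must start by 5 − 3 = hour 2.

2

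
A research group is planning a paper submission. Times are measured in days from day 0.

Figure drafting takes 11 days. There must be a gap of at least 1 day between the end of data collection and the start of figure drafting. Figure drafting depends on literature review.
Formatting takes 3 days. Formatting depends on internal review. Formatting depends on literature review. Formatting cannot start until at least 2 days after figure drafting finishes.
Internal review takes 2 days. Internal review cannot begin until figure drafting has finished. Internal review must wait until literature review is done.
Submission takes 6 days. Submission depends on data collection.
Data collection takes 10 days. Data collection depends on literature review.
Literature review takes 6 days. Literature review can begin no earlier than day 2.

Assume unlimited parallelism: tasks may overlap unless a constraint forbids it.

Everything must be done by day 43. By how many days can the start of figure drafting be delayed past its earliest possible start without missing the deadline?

Literature review cannot begin until its own release at day 2. It runs from day 2 to 2 + 6 = day 8.
After literature review (finishes day 8), data collection can start at day 8 and finishes at day 18.
Figure drafting cannot start until data collection (finishes day 18, plus 1-day gap → day 19); literature review (finishes day 8). The controlling bound is day 19, so figure drafting finishes at 19 + 11 = day 30.

Working backward from the deadline:
Nothing follows formatting; the deadline of day 43 is its only limit. It must start by 43 − 3 = day 40.
Internal review feeds into formatting (must start by day 40); so internal review must finish by day 40 and therefore start by day 38.
For figure drafting: internal review (must start by day 38); formatting (must start by day 40, minus 2-day gap → day 38). The most restrictive is day 38; with an 11-day duration, figure drafting must start by day 27.
So figure drafting can start as early as day 19 and as late as day 27, giving 27 − 19 = 8 days of slack.

8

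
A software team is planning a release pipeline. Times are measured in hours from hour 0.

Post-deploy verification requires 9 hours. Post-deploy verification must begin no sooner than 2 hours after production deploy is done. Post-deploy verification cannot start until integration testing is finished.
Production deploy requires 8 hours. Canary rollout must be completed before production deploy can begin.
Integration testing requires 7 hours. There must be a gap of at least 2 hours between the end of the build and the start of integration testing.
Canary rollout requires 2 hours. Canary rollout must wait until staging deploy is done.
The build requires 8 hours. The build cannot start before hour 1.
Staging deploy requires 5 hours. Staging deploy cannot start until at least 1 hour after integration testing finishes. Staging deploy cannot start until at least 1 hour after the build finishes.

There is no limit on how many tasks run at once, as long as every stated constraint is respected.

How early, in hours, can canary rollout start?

24

The build cannot begin until its own release at hour 1. It runs from hour 1 to 1 + 8 = hour 9.
After the build (finishes hour 9, plus 2-hour gap → hour 11), integration testing can start at hour 11 and finishes at hour 18.
Staging deploy needs all of integration testing (finishes hour 18, plus 1-hour gap → hour 19); the build (finishes hour 9, plus 1-hour gap → hour 10). That puts its earliest start at hour 19; it finishes at 19 + 5 = hour 24.
Canary rollout waits on staging deploy (finishes hour 24), so the earliest it can start is hour 24.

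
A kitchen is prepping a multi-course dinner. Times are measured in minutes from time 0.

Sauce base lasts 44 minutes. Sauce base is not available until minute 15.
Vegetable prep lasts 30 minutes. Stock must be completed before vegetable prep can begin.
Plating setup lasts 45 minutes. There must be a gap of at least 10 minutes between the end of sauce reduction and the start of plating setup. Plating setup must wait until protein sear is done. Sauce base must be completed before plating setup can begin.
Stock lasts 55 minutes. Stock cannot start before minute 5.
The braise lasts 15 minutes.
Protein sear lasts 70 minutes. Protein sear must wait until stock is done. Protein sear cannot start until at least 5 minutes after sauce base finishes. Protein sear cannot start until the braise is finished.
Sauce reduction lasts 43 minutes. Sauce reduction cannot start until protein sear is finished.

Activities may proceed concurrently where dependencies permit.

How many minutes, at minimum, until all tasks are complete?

232

The braise has no prerequisites, so it starts at minute 0 and finishes at minute 15.
Sauce base waits on its own release at minute 15, so it starts at minute 15 and finishes at 15 + 44 = minute 59.
Stock cannot begin until its own release at minute 5. It runs from minute 5 to 5 + 55 = minute 60.
After stock (finishes minute 60), vegetable prep can start at minute 60 and finishes at minute 90.
For protein sear: stock (finishes minute 60); sauce base (finishes minute 59, plus 5-minute gap → minute 64); the braise (finishes minute 15). Taking the maximum gives a start of minute 64, and it finishes at 64 + 70 = minute 134.
Sauce reduction cannot begin until protein sear (finishes minute 134). It runs from minute 134 to 134 + 43 = minute 177.
For plating setup: sauce reduction (finishes minute 177, plus 10-minute gap → minute 187); protein sear (finishes minute 134); sauce base (finishes minute 59). Taking the maximum gives a start of minute 187, and it finishes at 187 + 45 = minute 232.
All tasks are finished once the last one completes. Finish times: Stock at 60, Sauce base at 59, The braise at 15, Protein sear at 134, Vegetable prep at 90, Sauce reduction at 177, Plating setup at 232. The latest is minute 232.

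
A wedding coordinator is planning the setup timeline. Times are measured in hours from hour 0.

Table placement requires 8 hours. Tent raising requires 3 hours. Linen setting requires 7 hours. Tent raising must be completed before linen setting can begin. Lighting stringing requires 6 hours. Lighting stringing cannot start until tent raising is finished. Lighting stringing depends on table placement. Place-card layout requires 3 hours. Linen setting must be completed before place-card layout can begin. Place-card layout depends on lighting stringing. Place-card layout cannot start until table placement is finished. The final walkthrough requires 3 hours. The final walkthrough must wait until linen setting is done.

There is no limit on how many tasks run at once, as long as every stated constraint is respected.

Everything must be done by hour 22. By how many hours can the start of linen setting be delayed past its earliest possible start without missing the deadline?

Tent raising can start immediately at hour 0; it finishes at hour 3.
After tent raising (finishes hour 3), linen setting can start at hour 3 and finishes at hour 10.

Working backward from the deadline:
To finish by hour 22, place-card layout (duration 3) must start no later than hour 19.
To finish by hour 22, the final walkthrough (duration 3) must start no later than hour 19.
Linen setting feeds place-card layout (must start by hour 19); the final walkthrough (must start by hour 19). Taking the minimum, linen setting must finish by hour 19 and start by 19 − 7 = hour 12.
So linen setting can start as early as hour 3 and as late as hour 12, giving 12 − 3 = 9 hours of slack.

9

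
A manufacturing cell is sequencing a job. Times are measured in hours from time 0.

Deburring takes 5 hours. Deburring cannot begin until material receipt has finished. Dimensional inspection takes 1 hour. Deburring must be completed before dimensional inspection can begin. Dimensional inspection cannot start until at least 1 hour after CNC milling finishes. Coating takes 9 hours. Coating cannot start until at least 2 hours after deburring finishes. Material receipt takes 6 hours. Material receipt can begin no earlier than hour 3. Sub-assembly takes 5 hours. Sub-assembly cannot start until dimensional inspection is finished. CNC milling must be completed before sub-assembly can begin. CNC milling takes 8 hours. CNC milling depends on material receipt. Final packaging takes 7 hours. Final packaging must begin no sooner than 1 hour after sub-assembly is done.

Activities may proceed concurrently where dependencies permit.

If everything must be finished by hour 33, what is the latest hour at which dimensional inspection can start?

Final packaging has no dependents, so it just needs to finish by hour 33. Starting by 33 − 7 = hour 26 achieves that.
Sub-assembly has to be done before final packaging (must start by hour 26, minus 1-hour gap → hour 25). That means finishing by hour 25, i.e. starting by 25 − 5 = hour 20.
Since sub-assembly (must start by hour 20) depends on it, dimensional inspection must finish by hour 20. Backing off its 1-hour duration gives a latest start of hour 19.

19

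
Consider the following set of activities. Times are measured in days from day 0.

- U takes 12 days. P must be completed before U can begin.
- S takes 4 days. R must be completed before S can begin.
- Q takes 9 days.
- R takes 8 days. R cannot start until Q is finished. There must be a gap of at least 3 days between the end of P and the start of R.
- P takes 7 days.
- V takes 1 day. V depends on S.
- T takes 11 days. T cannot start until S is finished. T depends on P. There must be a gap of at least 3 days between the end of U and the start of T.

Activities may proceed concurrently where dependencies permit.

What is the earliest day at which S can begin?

18

Nothing blocks Q, so it runs from day 0 to day 9.
P has no prerequisites, so it starts at day 0 and finishes at day 7.
R cannot start until Q (finishes day 9); P (finishes day 7, plus 3-day gap → day 10). The controlling bound is day 10, so R finishes at 10 + 8 = day 18.
S waits on R (finishes day 18), so the earliest it can start is day 18.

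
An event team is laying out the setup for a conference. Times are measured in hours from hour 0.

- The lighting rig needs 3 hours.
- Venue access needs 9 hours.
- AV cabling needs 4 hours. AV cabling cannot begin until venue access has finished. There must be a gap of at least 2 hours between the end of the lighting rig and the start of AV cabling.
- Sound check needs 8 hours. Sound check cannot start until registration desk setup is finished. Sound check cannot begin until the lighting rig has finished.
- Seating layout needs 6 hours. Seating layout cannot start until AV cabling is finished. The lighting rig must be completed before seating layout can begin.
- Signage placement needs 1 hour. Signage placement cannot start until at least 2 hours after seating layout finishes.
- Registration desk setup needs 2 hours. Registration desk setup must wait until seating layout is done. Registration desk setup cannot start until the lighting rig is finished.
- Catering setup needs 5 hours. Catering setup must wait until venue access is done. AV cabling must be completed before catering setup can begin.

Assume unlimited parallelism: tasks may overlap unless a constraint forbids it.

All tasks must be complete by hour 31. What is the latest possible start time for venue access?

Nothing follows sound check; the deadline of hour 31 is its only limit. It must start by 31 − 8 = hour 23.
Registration desk setup must finish before sound check (must start by hour 23). With a 2-hour duration, registration desk setup must start by 23 − 2 = hour 21.
Signage placement must finish by hour 31; it takes 1 hour, so it must start by 31 − 1 = hour 30.
Seating layout must finish in time for registration desk setup (must start by hour 21); signage placement (must start by hour 30, minus 2-hour gap → hour 28). The tightest is hour 21, so seating layout must start by 21 − 6 = hour 15.
To finish by hour 31, catering setup (duration 5) must start no later than hour 26.
AV cabling has several dependents: seating layout (must start by hour 15); catering setup (must start by hour 26). The earliest of those limits is hour 15, so AV cabling must start by 15 − 4 = hour 11.
For venue access: AV cabling (must start by hour 11); catering setup (must start by hour 26). The most restrictive is hour 11; with a 9-hour duration, venue access must start by hour 2.

2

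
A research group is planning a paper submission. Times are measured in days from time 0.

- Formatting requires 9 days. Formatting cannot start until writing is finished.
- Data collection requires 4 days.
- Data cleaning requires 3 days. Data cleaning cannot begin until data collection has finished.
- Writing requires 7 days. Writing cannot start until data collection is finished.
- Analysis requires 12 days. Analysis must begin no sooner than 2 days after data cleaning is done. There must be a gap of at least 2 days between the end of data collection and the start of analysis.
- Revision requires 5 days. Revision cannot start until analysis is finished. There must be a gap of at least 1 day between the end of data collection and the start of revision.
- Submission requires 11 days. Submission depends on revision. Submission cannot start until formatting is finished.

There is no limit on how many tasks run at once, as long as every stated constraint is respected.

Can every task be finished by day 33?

No

Data collection has no prerequisites, so it starts at day 0 and finishes at day 4.
After data collection (finishes day 4), writing can start at day 4 and finishes at day 11.
Formatting cannot begin until writing (finishes day 11). It runs from day 11 to 11 + 9 = day 20.
Data cleaning waits on data collection (finishes day 4), so it starts at day 4 and finishes at 4 + 3 = day 7.
Analysis has to wait for data cleaning (finishes day 7, plus 2-day gap → day 9); data collection (finishes day 4, plus 2-day gap → day 6). The latest of these is day 9, so analysis runs day 9 to 9 + 12 = day 21.
Revision has to wait for analysis (finishes day 21); data collection (finishes day 4, plus 1-day gap → day 5). The latest of these is day 21, so revision runs day 21 to 21 + 5 = day 26.
For submission: revision (finishes day 26); formatting (finishes day 20). Taking the maximum gives a start of day 26, and it finishes at 26 + 11 = day 37.
The earliest everything can be done is day 37, which is after the deadline of 33, so it is not possible.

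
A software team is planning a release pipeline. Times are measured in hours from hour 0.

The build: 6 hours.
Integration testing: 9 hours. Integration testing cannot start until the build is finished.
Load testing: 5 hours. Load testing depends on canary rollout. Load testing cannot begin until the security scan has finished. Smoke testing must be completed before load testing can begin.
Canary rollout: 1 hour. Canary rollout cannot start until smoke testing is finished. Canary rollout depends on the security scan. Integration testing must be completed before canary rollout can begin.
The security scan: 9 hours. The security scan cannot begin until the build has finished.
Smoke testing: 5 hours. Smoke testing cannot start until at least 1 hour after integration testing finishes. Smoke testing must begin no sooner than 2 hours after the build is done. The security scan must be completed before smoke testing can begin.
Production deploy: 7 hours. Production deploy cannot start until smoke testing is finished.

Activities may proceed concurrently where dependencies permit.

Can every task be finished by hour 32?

The build has no prerequisites, so it starts at hour 0 and finishes at hour 6.
The security scan cannot begin until the build (finishes hour 6). It runs from hour 6 to 6 + 9 = hour 15.
Integration testing cannot begin until the build (finishes hour 6). It runs from hour 6 to 6 + 9 = hour 15.
Smoke testing needs all of integration testing (finishes hour 15, plus 1-hour gap → hour 16); the build (finishes hour 6, plus 2-hour gap → hour 8); the security scan (finishes hour 15). That puts its earliest start at hour 16; it finishes at 16 + 5 = hour 21.
Production deploy waits on smoke testing (finishes hour 21), so it starts at hour 21 and finishes at 21 + 7 = hour 28.
Canary rollout has to wait for smoke testing (finishes hour 21); the security scan (finishes hour 15); integration testing (finishes hour 15). The latest of these is hour 21, so canary rollout runs hour 21 to 21 + 1 = hour 22.
For load testing: canary rollout (finishes hour 22); the security scan (finishes hour 15); smoke testing (finishes hour 21). Taking the maximum gives a start of hour 22, and it finishes at 22 + 5 = hour 27.
Every task is finished by hour 28, which is no later than the deadline of 32, so the schedule is feasible.

Yes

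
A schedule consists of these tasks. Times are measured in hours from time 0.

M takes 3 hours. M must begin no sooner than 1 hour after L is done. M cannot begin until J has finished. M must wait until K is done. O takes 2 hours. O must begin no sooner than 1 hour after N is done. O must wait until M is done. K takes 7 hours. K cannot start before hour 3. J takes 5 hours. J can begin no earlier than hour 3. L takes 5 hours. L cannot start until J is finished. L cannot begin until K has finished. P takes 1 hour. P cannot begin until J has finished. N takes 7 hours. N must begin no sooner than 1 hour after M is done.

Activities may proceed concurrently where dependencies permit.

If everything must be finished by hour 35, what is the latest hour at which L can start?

15

Nothing follows O; the deadline of hour 35 is its only limit. It must start by 35 − 2 = hour 33.
N must finish before O (must start by hour 33, minus 1-hour gap → hour 32). With a 7-hour duration, N must start by 32 − 7 = hour 25.
For M: N (must start by hour 25, minus 1-hour gap → hour 24); O (must start by hour 33). The most restrictive is hour 24; with a 3-hour duration, M must start by hour 21.
Since M (must start by hour 21, minus 1-hour gap → hour 20) depends on it, L must finish by hour 20. Backing off its 5-hour duration gives a latest start of hour 15.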